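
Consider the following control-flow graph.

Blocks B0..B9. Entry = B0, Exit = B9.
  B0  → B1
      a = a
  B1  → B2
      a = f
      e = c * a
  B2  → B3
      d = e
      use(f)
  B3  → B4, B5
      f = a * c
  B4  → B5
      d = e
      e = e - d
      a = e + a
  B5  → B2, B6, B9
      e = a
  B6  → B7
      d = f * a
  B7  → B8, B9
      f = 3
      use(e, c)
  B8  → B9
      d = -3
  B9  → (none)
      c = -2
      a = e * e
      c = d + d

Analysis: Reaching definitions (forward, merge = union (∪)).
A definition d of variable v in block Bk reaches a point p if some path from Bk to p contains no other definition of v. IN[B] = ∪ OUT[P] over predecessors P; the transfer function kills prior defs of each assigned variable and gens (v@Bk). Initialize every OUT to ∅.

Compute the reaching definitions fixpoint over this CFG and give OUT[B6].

Answer: {a@B1, a@B4, d@B6, e@B5, f@B3}

Working:
Fixpoint table:
  B0:   IN={}   OUT={a@B0}
  B1:   IN={a@B0}   OUT={a@B1, e@B1}
  B2:   IN={a@B1, a@B4, d@B2, d@B4, e@B1, e@B5, f@B3}   OUT={a@B1, a@B4, d@B2, e@B1, e@B5, f@B3}
  B3:   IN={a@B1, a@B4, d@B2, e@B1, e@B5, f@B3}   OUT={a@B1, a@B4, d@B2, e@B1, e@B5, f@B3}
  B4:   IN={a@B1, a@B4, d@B2, e@B1, e@B5, f@B3}   OUT={a@B4, d@B4, e@B4, f@B3}
  B5:   IN={a@B1, a@B4, d@B2, d@B4, e@B1, e@B4, e@B5, f@B3}   OUT={a@B1, a@B4, d@B2, d@B4, e@B5, f@B3}
  B6:   IN={a@B1, a@B4, d@B2, d@B4, e@B5, f@B3}   OUT={a@B1, a@B4, d@B6, e@B5, f@B3}
  B7:   IN={a@B1, a@B4, d@B6, e@B5, f@B3}   OUT={a@B1, a@B4, d@B6, e@B5, f@B7}
  B8:   IN={a@B1, a@B4, d@B6, e@B5, f@B7}   OUT={a@B1, a@B4, d@B8, e@B5, f@B7}
  B9:   IN={a@B1, a@B4, d@B2, d@B4, d@B6, d@B8, e@B5, f@B3, f@B7}   OUT={a@B9, c@B9, d@B2, d@B4, d@B6, d@B8, e@B5, f@B3, f@B7}

Merge at B6: IN[B6] = OUT[B5] = {a@B1, a@B4, d@B2, d@B4, e@B5, f@B3}
Applying B6's transfer function to that IN value gives OUT[B6] (row B6 above).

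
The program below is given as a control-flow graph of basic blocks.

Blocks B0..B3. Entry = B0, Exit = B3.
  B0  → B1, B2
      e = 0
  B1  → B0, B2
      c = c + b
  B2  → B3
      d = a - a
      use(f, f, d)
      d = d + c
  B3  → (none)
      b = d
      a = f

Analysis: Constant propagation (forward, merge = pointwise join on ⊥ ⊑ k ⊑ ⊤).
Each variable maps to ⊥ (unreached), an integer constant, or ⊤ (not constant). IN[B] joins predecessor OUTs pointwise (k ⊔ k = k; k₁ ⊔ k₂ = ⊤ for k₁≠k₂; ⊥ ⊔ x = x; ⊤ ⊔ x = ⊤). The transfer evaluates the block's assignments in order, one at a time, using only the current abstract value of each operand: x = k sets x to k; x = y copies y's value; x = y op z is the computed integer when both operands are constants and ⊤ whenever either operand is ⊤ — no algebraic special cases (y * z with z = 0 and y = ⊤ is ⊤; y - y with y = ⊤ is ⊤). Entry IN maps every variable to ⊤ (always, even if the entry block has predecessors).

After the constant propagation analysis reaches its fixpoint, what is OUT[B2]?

Answer: {a: ⊤, b: ⊤, c: ⊤, d: ⊤, e: 0, f: ⊤}

Working:
Fixpoint table:
  B0: | IN=(all ⊤) | OUT={e:0; rest ⊤}
  B1: | IN={e:0; rest ⊤} | OUT={e:0; rest ⊤}
  B2: | IN={e:0; rest ⊤} | OUT={e:0; rest ⊤}
  B3: | IN={e:0; rest ⊤} | OUT={e:0; rest ⊤}

Merge at B2: IN[B2] = OUT[B0] ⊔ OUT[B1] = {a: ⊤, b: ⊤, c: ⊤, d: ⊤, e: 0, f: ⊤}
Applying B2's transfer function to that IN value gives OUT[B2] (row B2 above).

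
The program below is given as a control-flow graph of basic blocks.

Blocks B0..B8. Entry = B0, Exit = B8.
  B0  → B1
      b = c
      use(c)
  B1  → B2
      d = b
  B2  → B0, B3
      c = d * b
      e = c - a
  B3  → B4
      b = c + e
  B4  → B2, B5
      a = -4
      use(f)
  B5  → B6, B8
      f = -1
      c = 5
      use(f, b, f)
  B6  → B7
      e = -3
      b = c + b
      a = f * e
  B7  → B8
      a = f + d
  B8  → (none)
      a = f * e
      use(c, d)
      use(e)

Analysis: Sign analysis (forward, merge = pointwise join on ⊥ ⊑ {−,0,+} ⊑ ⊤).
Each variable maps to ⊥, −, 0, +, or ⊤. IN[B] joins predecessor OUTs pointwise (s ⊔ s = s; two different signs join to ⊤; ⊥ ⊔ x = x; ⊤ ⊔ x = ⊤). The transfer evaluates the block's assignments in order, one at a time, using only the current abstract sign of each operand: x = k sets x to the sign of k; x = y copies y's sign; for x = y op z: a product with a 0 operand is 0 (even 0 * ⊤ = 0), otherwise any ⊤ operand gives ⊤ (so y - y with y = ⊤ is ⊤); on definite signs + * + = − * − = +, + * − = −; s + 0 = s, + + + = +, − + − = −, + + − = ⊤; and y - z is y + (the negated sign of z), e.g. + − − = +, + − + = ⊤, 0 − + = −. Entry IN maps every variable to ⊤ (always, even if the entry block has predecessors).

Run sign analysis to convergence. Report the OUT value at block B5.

Converged values:
  B0:   IN=(all ⊤)   OUT=(all ⊤)
  B1:   IN=(all ⊤)   OUT=(all ⊤)
  B2:   IN=(all ⊤)   OUT=(all ⊤)
  B3:   IN=(all ⊤)   OUT=(all ⊤)
  B4:   IN=(all ⊤)   OUT={a:-; rest ⊤}
  B5:   IN={a:-; rest ⊤}   OUT={a:-, c:+, f:-; rest ⊤}
  B6:   IN={a:-, c:+, f:-; rest ⊤}   OUT={a:+, c:+, e:-, f:-; rest ⊤}
  B7:   IN={a:+, c:+, e:-, f:-; rest ⊤}   OUT={c:+, e:-, f:-; rest ⊤}
  B8:   IN={c:+, f:-; rest ⊤}   OUT={c:+, f:-; rest ⊤}

Merge at B5: IN[B5] = OUT[B4] = {a: -, b: ⊤, c: ⊤, d: ⊤, e: ⊤, f: ⊤}
Applying B5's transfer function to that IN value gives OUT[B5] (row B5 above).

Answer: {a: -, b: ⊤, c: +, d: ⊤, e: ⊤, f: -}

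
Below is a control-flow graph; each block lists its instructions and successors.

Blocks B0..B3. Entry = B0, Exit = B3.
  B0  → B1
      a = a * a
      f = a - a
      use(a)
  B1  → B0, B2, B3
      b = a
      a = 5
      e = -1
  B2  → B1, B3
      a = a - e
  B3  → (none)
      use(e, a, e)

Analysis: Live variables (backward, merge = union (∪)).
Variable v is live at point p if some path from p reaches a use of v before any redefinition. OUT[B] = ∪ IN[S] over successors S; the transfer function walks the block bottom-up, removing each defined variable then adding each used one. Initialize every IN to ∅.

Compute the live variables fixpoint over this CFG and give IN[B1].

Converged values:
  B0: | IN={a} | OUT={a}
  B1: | IN={a} | OUT={a, e}
  B2: | IN={a, e} | OUT={a, e}
  B3: | IN={a, e} | OUT={}

Merge at B1: OUT[B1] = IN[B0] ⊔ IN[B2] ⊔ IN[B3] = {a, e}
Applying B1's transfer function to that OUT value gives IN[B1] (row B1 above).

Answer: {a}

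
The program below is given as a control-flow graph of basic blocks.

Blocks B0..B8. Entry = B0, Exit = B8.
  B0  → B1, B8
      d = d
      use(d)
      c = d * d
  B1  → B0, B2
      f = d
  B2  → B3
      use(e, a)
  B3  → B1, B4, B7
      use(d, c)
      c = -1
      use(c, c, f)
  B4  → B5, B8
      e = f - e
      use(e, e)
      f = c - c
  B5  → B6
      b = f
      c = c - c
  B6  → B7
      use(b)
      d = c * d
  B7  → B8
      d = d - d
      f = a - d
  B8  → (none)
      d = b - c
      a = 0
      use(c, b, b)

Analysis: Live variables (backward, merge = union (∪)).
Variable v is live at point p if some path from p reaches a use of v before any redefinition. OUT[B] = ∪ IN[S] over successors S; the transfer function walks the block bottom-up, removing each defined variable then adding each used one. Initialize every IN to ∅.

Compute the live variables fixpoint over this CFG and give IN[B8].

Per-block solution:
  B0:  IN={a, b, d, e}  OUT={a, b, c, d, e}
  B1:  IN={a, b, c, d, e}  OUT={a, b, c, d, e, f}
  B2:  IN={a, b, c, d, e, f}  OUT={a, b, c, d, e, f}
  B3:  IN={a, b, c, d, e, f}  OUT={a, b, c, d, e, f}
  B4:  IN={a, b, c, d, e, f}  OUT={a, b, c, d, f}
  B5:  IN={a, c, d, f}  OUT={a, b, c, d}
  B6:  IN={a, b, c, d}  OUT={a, b, c, d}
  B7:  IN={a, b, c, d}  OUT={b, c}
  B8:  IN={b, c}  OUT={}

B8 is the boundary node: OUT[B8] = {}
Applying B8's transfer function to that OUT value gives IN[B8] (row B8 above).

Answer: {b, c}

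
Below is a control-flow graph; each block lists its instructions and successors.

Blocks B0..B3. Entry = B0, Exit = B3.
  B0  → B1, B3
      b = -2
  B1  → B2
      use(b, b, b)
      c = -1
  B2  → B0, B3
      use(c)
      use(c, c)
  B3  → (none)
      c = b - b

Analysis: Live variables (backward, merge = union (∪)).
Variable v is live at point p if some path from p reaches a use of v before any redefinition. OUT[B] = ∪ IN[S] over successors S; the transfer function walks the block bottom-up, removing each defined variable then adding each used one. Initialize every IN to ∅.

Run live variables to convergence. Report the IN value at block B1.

Fixpoint table:
  B0:  IN={}  OUT={b}
  B1:  IN={b}  OUT={b, c}
  B2:  IN={b, c}  OUT={b}
  B3:  IN={b}  OUT={}

Merge at B1: OUT[B1] = IN[B2] = {b, c}
Applying B1's transfer function to that OUT value gives IN[B1] (row B1 above).

Answer: {b}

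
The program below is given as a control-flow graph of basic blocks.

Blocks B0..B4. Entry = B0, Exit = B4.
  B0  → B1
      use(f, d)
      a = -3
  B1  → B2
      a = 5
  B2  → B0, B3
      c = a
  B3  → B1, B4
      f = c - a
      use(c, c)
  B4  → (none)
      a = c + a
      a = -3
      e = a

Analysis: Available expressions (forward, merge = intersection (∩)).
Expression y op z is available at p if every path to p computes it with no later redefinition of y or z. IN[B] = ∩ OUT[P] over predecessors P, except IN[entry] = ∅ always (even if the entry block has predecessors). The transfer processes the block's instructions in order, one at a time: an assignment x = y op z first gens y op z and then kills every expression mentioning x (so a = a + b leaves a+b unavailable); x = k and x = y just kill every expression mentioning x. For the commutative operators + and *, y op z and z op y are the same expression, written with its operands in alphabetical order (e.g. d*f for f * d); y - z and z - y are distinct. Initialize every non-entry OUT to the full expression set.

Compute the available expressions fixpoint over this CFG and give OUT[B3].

Answer: {c-a}

Trace:
Fixpoint table:
  B0:  IN={}  OUT={}
  B1:  IN={}  OUT={}
  B2:  IN={}  OUT={}
  B3:  IN={}  OUT={c-a}
  B4:  IN={c-a}  OUT={}

Merge at B3: IN[B3] = OUT[B2] = {}
Applying B3's transfer function to that IN value gives OUT[B3] (row B3 above).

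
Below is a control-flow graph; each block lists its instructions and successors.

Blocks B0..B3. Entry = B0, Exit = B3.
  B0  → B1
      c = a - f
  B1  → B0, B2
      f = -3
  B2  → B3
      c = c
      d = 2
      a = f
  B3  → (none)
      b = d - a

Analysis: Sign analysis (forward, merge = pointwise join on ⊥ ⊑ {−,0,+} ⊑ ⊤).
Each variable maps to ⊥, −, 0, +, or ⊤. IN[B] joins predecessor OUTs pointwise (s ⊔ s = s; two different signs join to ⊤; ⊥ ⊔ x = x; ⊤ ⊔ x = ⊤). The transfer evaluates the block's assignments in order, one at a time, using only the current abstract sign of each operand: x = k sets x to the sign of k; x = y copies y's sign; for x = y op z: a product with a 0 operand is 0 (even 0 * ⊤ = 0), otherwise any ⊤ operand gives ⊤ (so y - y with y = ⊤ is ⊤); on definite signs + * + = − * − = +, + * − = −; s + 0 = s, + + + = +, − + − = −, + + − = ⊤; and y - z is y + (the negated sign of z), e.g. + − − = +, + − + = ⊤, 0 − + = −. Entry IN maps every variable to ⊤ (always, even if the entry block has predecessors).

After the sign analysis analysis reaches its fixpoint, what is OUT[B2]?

Per-block solution:
  B0: | IN=(all ⊤) | OUT=(all ⊤)
  B1: | IN=(all ⊤) | OUT={f:-; rest ⊤}
  B2: | IN={f:-; rest ⊤} | OUT={a:-, d:+, f:-; rest ⊤}
  B3: | IN={a:-, d:+, f:-; rest ⊤} | OUT={a:-, b:+, d:+, f:-; rest ⊤}

Merge at B2: IN[B2] = OUT[B1] = {a: ⊤, b: ⊤, c: ⊤, d: ⊤, e: ⊤, f: -}
Applying B2's transfer function to that IN value gives OUT[B2] (row B2 above).

Answer: {a: -, b: ⊤, c: ⊤, d: +, e: ⊤, f: -}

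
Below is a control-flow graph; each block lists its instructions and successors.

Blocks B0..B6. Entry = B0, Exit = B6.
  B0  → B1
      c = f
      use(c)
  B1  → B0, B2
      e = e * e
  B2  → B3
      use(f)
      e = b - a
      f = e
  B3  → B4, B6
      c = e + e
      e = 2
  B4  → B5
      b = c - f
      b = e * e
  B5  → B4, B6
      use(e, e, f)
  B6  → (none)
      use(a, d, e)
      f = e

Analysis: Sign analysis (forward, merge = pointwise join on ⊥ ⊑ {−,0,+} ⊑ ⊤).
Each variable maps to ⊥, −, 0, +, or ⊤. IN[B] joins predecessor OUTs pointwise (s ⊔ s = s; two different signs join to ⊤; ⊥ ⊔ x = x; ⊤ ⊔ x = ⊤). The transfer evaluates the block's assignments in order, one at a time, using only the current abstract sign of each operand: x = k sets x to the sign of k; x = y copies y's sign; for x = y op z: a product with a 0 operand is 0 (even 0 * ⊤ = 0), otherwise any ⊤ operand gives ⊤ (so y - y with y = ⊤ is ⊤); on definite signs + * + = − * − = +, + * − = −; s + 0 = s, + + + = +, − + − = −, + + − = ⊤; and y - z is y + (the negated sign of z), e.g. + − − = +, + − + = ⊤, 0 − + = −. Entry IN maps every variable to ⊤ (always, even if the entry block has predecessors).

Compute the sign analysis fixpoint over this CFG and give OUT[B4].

Per-block solution:
  B0:   IN=(all ⊤)   OUT=(all ⊤)
  B1:   IN=(all ⊤)   OUT=(all ⊤)
  B2:   IN=(all ⊤)   OUT=(all ⊤)
  B3:   IN=(all ⊤)   OUT={e:+; rest ⊤}
  B4:   IN={e:+; rest ⊤}   OUT={b:+, e:+; rest ⊤}
  B5:   IN={b:+, e:+; rest ⊤}   OUT={b:+, e:+; rest ⊤}
  B6:   IN={e:+; rest ⊤}   OUT={e:+, f:+; rest ⊤}

Merge at B4: IN[B4] = OUT[B3] ⊔ OUT[B5] = {a: ⊤, b: ⊤, c: ⊤, d: ⊤, e: +, f: ⊤}
Applying B4's transfer function to that IN value gives OUT[B4] (row B4 above).

Answer: {a: ⊤, b: +, c: ⊤, d: ⊤, e: +, f: ⊤}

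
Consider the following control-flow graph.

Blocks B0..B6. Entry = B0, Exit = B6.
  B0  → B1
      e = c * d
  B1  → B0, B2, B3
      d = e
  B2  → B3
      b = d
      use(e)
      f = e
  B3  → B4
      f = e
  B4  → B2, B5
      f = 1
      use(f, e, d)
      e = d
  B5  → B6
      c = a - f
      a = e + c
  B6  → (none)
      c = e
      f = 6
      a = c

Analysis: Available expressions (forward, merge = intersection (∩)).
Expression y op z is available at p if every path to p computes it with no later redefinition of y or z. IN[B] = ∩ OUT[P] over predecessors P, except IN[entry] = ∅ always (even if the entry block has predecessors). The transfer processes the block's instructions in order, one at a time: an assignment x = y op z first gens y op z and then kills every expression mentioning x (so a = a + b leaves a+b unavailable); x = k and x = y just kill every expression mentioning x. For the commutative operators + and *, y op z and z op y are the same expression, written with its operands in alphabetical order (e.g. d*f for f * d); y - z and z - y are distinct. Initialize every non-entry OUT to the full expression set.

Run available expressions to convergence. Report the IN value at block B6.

Answer: {c+e}

Derivation:
Converged values:
  B0: | IN={} | OUT={c*d}
  B1: | IN={c*d} | OUT={}
  B2: | IN={} | OUT={}
  B3: | IN={} | OUT={}
  B4: | IN={} | OUT={}
  B5: | IN={} | OUT={c+e}
  B6: | IN={c+e} | OUT={}

Merge at B6: IN[B6] = OUT[B5] = {c+e}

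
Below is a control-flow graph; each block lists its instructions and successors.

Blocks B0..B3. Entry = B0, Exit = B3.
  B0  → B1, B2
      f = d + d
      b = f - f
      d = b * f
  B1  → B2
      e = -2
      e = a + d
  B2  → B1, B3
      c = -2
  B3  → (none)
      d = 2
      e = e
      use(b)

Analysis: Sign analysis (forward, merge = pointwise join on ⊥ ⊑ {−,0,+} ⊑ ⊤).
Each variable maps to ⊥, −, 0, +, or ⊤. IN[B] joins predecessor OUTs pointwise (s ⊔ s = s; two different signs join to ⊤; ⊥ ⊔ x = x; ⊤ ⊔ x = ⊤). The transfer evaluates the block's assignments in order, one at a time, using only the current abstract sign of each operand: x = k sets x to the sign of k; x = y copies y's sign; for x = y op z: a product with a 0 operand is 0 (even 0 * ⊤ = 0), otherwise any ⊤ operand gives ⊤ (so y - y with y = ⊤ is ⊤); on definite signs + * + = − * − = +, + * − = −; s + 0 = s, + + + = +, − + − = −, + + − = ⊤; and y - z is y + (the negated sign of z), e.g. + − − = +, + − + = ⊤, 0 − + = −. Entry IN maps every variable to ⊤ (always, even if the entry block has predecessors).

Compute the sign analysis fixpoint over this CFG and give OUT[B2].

Answer: {a: ⊤, b: ⊤, c: -, d: ⊤, e: ⊤, f: ⊤}

Working:
Per-block solution:
  B0:   IN=(all ⊤)   OUT=(all ⊤)
  B1:   IN=(all ⊤)   OUT=(all ⊤)
  B2:   IN=(all ⊤)   OUT={c:-; rest ⊤}
  B3:   IN={c:-; rest ⊤}   OUT={c:-, d:+; rest ⊤}

Merge at B2: IN[B2] = OUT[B0] ⊔ OUT[B1] = {a: ⊤, b: ⊤, c: ⊤, d: ⊤, e: ⊤, f: ⊤}
Applying B2's transfer function to that IN value gives OUT[B2] (row B2 above).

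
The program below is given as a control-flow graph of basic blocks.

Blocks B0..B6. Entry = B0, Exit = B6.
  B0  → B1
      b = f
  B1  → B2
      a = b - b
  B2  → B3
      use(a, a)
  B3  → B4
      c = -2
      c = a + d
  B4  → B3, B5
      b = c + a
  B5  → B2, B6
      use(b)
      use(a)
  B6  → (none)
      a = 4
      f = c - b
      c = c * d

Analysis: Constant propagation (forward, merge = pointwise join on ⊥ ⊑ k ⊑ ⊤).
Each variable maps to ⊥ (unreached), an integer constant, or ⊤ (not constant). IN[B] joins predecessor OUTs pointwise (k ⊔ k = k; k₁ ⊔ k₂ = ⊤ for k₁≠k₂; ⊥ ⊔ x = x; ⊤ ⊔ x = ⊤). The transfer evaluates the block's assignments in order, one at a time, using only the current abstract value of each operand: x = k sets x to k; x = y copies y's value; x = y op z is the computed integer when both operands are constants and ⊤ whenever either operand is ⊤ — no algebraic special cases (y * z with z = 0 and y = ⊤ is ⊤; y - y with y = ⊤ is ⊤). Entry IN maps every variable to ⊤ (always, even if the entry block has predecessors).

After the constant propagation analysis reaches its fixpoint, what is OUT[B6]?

Answer: {a: 4, b: ⊤, c: ⊤, d: ⊤, e: ⊤, f: ⊤}

Working:
Fixpoint table:
  B0:  IN=(all ⊤)  OUT=(all ⊤)
  B1:  IN=(all ⊤)  OUT=(all ⊤)
  B2:  IN=(all ⊤)  OUT=(all ⊤)
  B3:  IN=(all ⊤)  OUT=(all ⊤)
  B4:  IN=(all ⊤)  OUT=(all ⊤)
  B5:  IN=(all ⊤)  OUT=(all ⊤)
  B6:  IN=(all ⊤)  OUT={a:4; rest ⊤}

Merge at B6: IN[B6] = OUT[B5] = {a: ⊤, b: ⊤, c: ⊤, d: ⊤, e: ⊤, f: ⊤}
Applying B6's transfer function to that IN value gives OUT[B6] (row B6 above).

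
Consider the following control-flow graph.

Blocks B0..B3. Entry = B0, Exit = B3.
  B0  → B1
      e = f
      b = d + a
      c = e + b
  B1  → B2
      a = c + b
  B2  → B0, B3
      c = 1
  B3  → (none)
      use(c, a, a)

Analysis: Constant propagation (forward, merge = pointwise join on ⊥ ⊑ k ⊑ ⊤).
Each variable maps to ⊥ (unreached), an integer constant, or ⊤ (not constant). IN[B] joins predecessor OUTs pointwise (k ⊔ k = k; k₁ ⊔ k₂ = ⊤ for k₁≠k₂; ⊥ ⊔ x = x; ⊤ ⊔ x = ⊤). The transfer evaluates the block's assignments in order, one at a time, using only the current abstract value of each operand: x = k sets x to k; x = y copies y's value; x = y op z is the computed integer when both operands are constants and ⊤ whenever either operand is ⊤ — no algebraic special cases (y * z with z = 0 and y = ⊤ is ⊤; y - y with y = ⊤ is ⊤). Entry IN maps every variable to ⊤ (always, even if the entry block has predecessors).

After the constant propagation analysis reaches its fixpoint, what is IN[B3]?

Per-block solution:
  B0:   IN=(all ⊤)   OUT=(all ⊤)
  B1:   IN=(all ⊤)   OUT=(all ⊤)
  B2:   IN=(all ⊤)   OUT={c:1; rest ⊤}
  B3:   IN={c:1; rest ⊤}   OUT={c:1; rest ⊤}

Merge at B3: IN[B3] = OUT[B2] = {a: ⊤, b: ⊤, c: 1, d: ⊤, e: ⊤, f: ⊤}

Answer: {a: ⊤, b: ⊤, c: 1, d: ⊤, e: ⊤, f: ⊤}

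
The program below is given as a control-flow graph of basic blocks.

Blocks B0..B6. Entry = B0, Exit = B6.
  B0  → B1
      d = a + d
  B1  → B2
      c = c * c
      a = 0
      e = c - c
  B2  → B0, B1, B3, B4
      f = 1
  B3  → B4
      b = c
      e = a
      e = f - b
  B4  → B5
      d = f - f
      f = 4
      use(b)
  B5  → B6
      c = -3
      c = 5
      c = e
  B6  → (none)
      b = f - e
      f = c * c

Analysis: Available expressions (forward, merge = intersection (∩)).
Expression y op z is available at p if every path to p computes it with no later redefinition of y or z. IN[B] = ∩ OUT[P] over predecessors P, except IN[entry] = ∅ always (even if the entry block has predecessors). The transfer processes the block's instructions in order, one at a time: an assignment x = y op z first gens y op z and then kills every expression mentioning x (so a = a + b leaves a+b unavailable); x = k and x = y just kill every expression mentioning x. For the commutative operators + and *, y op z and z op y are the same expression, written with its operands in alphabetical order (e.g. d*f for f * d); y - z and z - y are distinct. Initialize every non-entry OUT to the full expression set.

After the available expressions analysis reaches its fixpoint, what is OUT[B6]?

Answer: {c*c}

Working:
Per-block solution:
  B0:   IN={}   OUT={}
  B1:   IN={}   OUT={c-c}
  B2:   IN={c-c}   OUT={c-c}
  B3:   IN={c-c}   OUT={c-c, f-b}
  B4:   IN={c-c}   OUT={c-c}
  B5:   IN={c-c}   OUT={}
  B6:   IN={}   OUT={c*c}

Merge at B6: IN[B6] = OUT[B5] = {}
Applying B6's transfer function to that IN value gives OUT[B6] (row B6 above).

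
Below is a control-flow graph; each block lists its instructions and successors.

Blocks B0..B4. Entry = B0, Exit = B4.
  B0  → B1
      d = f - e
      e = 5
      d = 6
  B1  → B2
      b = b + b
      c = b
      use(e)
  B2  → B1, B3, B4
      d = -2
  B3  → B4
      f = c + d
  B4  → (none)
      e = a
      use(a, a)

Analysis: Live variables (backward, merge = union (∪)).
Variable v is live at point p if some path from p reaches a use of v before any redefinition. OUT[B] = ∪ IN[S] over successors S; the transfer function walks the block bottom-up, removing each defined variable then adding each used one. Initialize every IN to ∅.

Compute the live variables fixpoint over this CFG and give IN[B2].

Answer: {a, b, c, e}

Working:
Fixpoint table:
  B0:   IN={a, b, e, f}   OUT={a, b, e}
  B1:   IN={a, b, e}   OUT={a, b, c, e}
  B2:   IN={a, b, c, e}   OUT={a, b, c, d, e}
  B3:   IN={a, c, d}   OUT={a}
  B4:   IN={a}   OUT={}

Merge at B2: OUT[B2] = IN[B1] ⊔ IN[B3] ⊔ IN[B4] = {a, b, c, d, e}
Applying B2's transfer function to that OUT value gives IN[B2] (row B2 above).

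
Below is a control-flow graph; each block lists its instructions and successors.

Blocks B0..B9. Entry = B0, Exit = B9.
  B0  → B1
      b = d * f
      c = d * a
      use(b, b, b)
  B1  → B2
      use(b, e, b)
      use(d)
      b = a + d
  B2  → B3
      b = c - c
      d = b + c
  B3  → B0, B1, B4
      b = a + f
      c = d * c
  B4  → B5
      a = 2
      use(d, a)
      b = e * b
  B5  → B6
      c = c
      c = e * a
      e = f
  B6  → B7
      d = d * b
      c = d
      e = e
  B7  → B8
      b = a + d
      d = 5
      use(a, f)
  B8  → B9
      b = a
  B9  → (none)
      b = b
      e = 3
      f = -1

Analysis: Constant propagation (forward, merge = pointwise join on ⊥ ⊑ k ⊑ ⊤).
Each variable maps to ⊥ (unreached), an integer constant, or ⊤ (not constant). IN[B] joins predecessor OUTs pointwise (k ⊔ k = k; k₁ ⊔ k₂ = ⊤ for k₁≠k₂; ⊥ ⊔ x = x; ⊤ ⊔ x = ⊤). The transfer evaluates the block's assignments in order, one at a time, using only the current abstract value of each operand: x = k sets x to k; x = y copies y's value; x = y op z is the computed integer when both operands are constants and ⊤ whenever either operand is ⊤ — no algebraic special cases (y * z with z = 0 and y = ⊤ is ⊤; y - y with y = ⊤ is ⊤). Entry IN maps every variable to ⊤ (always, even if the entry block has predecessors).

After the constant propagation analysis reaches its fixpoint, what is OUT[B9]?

Converged values:
  B0: | IN=(all ⊤) | OUT=(all ⊤)
  B1: | IN=(all ⊤) | OUT=(all ⊤)
  B2: | IN=(all ⊤) | OUT=(all ⊤)
  B3: | IN=(all ⊤) | OUT=(all ⊤)
  B4: | IN=(all ⊤) | OUT={a:2; rest ⊤}
  B5: | IN={a:2; rest ⊤} | OUT={a:2; rest ⊤}
  B6: | IN={a:2; rest ⊤} | OUT={a:2; rest ⊤}
  B7: | IN={a:2; rest ⊤} | OUT={a:2, d:5; rest ⊤}
  B8: | IN={a:2, d:5; rest ⊤} | OUT={a:2, b:2, d:5; rest ⊤}
  B9: | IN={a:2, b:2, d:5; rest ⊤} | OUT={a:2, b:2, d:5, e:3, f:-1; rest ⊤}

Merge at B9: IN[B9] = OUT[B8] = {a: 2, b: 2, c: ⊤, d: 5, e: ⊤, f: ⊤}
Applying B9's transfer function to that IN value gives OUT[B9] (row B9 above).

Answer: {a: 2, b: 2, c: ⊤, d: 5, e: 3, f: -1}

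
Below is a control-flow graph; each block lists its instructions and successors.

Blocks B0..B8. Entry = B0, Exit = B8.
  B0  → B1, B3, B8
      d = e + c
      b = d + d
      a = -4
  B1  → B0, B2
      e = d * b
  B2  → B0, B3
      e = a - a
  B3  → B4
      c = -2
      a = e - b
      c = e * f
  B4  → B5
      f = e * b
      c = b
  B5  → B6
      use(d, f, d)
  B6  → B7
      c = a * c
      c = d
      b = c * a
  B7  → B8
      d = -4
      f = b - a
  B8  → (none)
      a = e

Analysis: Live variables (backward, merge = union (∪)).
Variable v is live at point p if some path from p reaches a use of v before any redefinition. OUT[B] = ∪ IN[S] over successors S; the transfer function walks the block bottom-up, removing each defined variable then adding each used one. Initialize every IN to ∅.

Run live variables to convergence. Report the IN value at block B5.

Answer: {a, c, d, e, f}

Trace:
Converged values:
  B0:  IN={c, e, f}  OUT={a, b, c, d, e, f}
  B1:  IN={a, b, c, d, f}  OUT={a, b, c, d, e, f}
  B2:  IN={a, b, c, d, f}  OUT={b, c, d, e, f}
  B3:  IN={b, d, e, f}  OUT={a, b, d, e}
  B4:  IN={a, b, d, e}  OUT={a, c, d, e, f}
  B5:  IN={a, c, d, e, f}  OUT={a, c, d, e}
  B6:  IN={a, c, d, e}  OUT={a, b, e}
  B7:  IN={a, b, e}  OUT={e}
  B8:  IN={e}  OUT={}

Merge at B5: OUT[B5] = IN[B6] = {a, c, d, e}
Applying B5's transfer function to that OUT value gives IN[B5] (row B5 above).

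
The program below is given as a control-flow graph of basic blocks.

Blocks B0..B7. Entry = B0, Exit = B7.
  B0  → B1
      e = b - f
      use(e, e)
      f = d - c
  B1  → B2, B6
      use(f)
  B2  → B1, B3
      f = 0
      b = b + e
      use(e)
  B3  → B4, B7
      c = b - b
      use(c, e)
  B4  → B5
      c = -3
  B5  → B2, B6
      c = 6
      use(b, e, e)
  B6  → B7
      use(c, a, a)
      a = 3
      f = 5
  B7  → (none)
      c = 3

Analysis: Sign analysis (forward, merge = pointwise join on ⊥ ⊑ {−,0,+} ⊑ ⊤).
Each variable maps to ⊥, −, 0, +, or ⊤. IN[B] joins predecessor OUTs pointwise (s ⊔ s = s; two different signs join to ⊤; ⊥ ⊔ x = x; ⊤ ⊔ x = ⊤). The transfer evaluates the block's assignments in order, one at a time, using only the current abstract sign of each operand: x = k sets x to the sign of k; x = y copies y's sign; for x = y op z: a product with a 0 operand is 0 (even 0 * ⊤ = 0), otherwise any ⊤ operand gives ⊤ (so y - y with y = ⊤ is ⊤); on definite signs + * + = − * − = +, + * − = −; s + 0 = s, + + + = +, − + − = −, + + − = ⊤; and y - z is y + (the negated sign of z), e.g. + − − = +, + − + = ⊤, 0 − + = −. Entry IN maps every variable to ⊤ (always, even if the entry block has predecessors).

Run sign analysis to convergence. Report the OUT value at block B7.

Fixpoint table:
  B0:   IN=(all ⊤)   OUT=(all ⊤)
  B1:   IN=(all ⊤)   OUT=(all ⊤)
  B2:   IN=(all ⊤)   OUT={f:0; rest ⊤}
  B3:   IN={f:0; rest ⊤}   OUT={f:0; rest ⊤}
  B4:   IN={f:0; rest ⊤}   OUT={c:-, f:0; rest ⊤}
  B5:   IN={c:-, f:0; rest ⊤}   OUT={c:+, f:0; rest ⊤}
  B6:   IN=(all ⊤)   OUT={a:+, f:+; rest ⊤}
  B7:   IN=(all ⊤)   OUT={c:+; rest ⊤}

Merge at B7: IN[B7] = OUT[B3] ⊔ OUT[B6] = {a: ⊤, b: ⊤, c: ⊤, d: ⊤, e: ⊤, f: ⊤}
Applying B7's transfer function to that IN value gives OUT[B7] (row B7 above).

Answer: {a: ⊤, b: ⊤, c: +, d: ⊤, e: ⊤, f: ⊤}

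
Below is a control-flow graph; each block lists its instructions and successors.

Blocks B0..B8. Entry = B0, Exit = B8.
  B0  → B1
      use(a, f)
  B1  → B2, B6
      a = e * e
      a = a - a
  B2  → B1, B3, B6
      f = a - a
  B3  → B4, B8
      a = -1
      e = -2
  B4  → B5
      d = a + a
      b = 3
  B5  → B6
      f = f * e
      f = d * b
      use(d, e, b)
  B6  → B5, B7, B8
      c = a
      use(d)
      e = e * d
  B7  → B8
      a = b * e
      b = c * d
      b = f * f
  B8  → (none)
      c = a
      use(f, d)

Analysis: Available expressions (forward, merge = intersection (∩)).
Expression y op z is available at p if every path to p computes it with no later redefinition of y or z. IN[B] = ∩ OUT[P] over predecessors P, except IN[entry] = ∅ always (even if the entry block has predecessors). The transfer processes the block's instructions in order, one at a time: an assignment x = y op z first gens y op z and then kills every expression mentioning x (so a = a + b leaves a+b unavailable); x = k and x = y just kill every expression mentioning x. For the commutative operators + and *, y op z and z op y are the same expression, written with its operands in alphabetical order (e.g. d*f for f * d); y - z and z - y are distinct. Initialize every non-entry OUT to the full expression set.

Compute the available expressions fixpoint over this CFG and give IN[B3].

Fixpoint table:
  B0: | IN={} | OUT={}
  B1: | IN={} | OUT={e*e}
  B2: | IN={e*e} | OUT={a-a, e*e}
  B3: | IN={a-a, e*e} | OUT={}
  B4: | IN={} | OUT={a+a}
  B5: | IN={} | OUT={b*d}
  B6: | IN={} | OUT={}
  B7: | IN={} | OUT={c*d, f*f}
  B8: | IN={} | OUT={}

Merge at B3: IN[B3] = OUT[B2] = {a-a, e*e}

Answer: {a-a, e*e}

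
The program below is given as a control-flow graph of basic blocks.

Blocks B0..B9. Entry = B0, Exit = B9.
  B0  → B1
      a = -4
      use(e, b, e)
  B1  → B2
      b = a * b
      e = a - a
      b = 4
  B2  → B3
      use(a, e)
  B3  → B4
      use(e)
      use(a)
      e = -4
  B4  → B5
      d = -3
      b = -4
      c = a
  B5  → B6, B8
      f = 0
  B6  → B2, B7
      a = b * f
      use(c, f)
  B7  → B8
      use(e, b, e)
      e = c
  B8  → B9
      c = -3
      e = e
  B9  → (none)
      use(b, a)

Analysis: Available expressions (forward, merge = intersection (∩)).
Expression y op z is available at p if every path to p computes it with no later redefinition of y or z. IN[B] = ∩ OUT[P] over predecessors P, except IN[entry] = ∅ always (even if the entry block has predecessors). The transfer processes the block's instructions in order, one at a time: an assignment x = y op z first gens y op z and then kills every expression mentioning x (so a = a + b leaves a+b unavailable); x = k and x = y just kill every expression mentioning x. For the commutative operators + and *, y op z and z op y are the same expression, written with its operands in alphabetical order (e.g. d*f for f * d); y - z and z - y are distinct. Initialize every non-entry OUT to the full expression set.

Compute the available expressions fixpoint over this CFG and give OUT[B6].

Converged values:
  B0:   IN={}   OUT={}
  B1:   IN={}   OUT={a-a}
  B2:   IN={}   OUT={}
  B3:   IN={}   OUT={}
  B4:   IN={}   OUT={}
  B5:   IN={}   OUT={}
  B6:   IN={}   OUT={b*f}
  B7:   IN={b*f}   OUT={b*f}
  B8:   IN={}   OUT={}
  B9:   IN={}   OUT={}

Merge at B6: IN[B6] = OUT[B5] = {}
Applying B6's transfer function to that IN value gives OUT[B6] (row B6 above).

Answer: {b*f}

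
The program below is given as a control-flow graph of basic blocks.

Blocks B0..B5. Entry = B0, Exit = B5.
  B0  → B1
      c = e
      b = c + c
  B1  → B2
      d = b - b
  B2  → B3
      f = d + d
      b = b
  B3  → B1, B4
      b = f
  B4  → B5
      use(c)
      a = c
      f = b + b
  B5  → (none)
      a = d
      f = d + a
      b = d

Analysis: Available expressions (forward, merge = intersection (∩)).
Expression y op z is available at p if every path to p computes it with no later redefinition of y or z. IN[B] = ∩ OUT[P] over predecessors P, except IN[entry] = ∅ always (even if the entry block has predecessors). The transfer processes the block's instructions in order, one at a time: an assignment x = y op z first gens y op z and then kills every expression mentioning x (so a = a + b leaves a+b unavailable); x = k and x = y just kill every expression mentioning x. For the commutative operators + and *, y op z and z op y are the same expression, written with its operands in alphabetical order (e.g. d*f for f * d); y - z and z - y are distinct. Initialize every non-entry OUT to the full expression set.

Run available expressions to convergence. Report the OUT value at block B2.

Converged values:
  B0:  IN={}  OUT={c+c}
  B1:  IN={c+c}  OUT={b-b, c+c}
  B2:  IN={b-b, c+c}  OUT={c+c, d+d}
  B3:  IN={c+c, d+d}  OUT={c+c, d+d}
  B4:  IN={c+c, d+d}  OUT={b+b, c+c, d+d}
  B5:  IN={b+b, c+c, d+d}  OUT={a+d, c+c, d+d}

Merge at B2: IN[B2] = OUT[B1] = {b-b, c+c}
Applying B2's transfer function to that IN value gives OUT[B2] (row B2 above).

Answer: {c+c, d+d}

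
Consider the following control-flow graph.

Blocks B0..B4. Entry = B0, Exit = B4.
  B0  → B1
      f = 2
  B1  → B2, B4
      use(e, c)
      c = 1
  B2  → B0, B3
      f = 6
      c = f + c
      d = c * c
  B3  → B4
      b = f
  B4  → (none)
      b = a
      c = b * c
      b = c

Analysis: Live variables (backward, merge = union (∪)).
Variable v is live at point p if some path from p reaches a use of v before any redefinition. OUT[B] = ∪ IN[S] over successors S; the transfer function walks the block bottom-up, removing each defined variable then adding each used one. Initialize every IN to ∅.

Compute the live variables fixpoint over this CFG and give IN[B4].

Converged values:
  B0:   IN={a, c, e}   OUT={a, c, e}
  B1:   IN={a, c, e}   OUT={a, c, e}
  B2:   IN={a, c, e}   OUT={a, c, e, f}
  B3:   IN={a, c, f}   OUT={a, c}
  B4:   IN={a, c}   OUT={}

B4 is the boundary node: OUT[B4] = {}
Applying B4's transfer function to that OUT value gives IN[B4] (row B4 above).

Answer: {a, c}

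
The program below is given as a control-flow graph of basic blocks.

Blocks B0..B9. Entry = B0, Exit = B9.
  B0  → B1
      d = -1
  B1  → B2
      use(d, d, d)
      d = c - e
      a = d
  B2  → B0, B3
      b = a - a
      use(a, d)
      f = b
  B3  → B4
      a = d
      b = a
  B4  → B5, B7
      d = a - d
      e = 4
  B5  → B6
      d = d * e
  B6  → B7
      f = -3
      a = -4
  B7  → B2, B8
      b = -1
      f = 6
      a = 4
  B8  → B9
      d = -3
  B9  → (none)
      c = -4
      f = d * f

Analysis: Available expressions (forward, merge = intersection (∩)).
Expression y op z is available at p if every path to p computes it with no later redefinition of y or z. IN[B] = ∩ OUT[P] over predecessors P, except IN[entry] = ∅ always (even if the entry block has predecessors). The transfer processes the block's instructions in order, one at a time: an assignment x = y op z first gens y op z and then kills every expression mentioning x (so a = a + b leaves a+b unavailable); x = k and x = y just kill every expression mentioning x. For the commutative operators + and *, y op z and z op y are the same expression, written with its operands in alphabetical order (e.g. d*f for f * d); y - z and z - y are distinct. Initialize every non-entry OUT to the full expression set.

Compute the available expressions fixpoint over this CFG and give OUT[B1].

Answer: {c-e}

Derivation:
Converged values:
  B0:   IN={}   OUT={}
  B1:   IN={}   OUT={c-e}
  B2:   IN={}   OUT={a-a}
  B3:   IN={a-a}   OUT={}
  B4:   IN={}   OUT={}
  B5:   IN={}   OUT={}
  B6:   IN={}   OUT={}
  B7:   IN={}   OUT={}
  B8:   IN={}   OUT={}
  B9:   IN={}   OUT={}

Merge at B1: IN[B1] = OUT[B0] = {}
Applying B1's transfer function to that IN value gives OUT[B1] (row B1 above).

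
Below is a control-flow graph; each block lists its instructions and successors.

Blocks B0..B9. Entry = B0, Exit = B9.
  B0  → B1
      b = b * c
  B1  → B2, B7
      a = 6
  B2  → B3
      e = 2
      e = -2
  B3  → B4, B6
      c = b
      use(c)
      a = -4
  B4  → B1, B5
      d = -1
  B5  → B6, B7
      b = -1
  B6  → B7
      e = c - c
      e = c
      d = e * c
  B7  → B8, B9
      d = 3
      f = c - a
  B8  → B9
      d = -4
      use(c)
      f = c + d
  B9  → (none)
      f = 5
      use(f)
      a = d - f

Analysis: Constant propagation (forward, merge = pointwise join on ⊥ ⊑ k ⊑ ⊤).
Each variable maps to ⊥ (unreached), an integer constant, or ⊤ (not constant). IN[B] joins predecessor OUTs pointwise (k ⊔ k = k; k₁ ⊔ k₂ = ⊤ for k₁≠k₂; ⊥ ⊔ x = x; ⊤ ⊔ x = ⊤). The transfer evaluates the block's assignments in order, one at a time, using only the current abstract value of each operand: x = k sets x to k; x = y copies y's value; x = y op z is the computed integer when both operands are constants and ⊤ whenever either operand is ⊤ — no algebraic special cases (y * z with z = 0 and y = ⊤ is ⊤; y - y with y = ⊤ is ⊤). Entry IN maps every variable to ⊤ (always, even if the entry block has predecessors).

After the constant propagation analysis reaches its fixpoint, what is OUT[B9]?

Answer: {a: ⊤, b: ⊤, c: ⊤, d: ⊤, e: ⊤, f: 5}

Working:
Fixpoint table:
  B0:   IN=(all ⊤)   OUT=(all ⊤)
  B1:   IN=(all ⊤)   OUT={a:6; rest ⊤}
  B2:   IN={a:6; rest ⊤}   OUT={a:6, e:-2; rest ⊤}
  B3:   IN={a:6, e:-2; rest ⊤}   OUT={a:-4, e:-2; rest ⊤}
  B4:   IN={a:-4, e:-2; rest ⊤}   OUT={a:-4, d:-1, e:-2; rest ⊤}
  B5:   IN={a:-4, d:-1, e:-2; rest ⊤}   OUT={a:-4, b:-1, d:-1, e:-2; rest ⊤}
  B6:   IN={a:-4, e:-2; rest ⊤}   OUT={a:-4; rest ⊤}
  B7:   IN=(all ⊤)   OUT={d:3; rest ⊤}
  B8:   IN={d:3; rest ⊤}   OUT={d:-4; rest ⊤}
  B9:   IN=(all ⊤)   OUT={f:5; rest ⊤}

Merge at B9: IN[B9] = OUT[B7] ⊔ OUT[B8] = {a: ⊤, b: ⊤, c: ⊤, d: ⊤, e: ⊤, f: ⊤}
Applying B9's transfer function to that IN value gives OUT[B9] (row B9 above).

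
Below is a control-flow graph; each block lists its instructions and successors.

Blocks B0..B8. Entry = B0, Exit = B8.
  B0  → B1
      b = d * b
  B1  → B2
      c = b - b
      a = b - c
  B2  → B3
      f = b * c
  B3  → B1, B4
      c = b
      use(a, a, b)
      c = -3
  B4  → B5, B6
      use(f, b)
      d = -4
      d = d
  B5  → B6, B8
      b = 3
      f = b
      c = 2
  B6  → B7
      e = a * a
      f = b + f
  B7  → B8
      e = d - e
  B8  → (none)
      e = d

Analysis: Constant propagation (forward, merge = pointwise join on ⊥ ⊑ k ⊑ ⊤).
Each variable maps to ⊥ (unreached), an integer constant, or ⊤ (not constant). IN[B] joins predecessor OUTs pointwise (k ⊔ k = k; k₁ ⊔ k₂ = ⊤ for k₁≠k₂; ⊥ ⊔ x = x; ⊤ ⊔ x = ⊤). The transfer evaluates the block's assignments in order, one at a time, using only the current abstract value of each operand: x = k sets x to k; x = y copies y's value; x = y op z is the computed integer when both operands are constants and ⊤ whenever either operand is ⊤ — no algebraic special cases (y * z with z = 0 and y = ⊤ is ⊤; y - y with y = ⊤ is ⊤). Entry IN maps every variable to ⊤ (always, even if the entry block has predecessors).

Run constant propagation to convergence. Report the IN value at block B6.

Per-block solution:
  B0:  IN=(all ⊤)  OUT=(all ⊤)
  B1:  IN=(all ⊤)  OUT=(all ⊤)
  B2:  IN=(all ⊤)  OUT=(all ⊤)
  B3:  IN=(all ⊤)  OUT={c:-3; rest ⊤}
  B4:  IN={c:-3; rest ⊤}  OUT={c:-3, d:-4; rest ⊤}
  B5:  IN={c:-3, d:-4; rest ⊤}  OUT={b:3, c:2, d:-4, f:3; rest ⊤}
  B6:  IN={d:-4; rest ⊤}  OUT={d:-4; rest ⊤}
  B7:  IN={d:-4; rest ⊤}  OUT={d:-4; rest ⊤}
  B8:  IN={d:-4; rest ⊤}  OUT={d:-4, e:-4; rest ⊤}

Merge at B6: IN[B6] = OUT[B4] ⊔ OUT[B5] = {a: ⊤, b: ⊤, c: ⊤, d: -4, e: ⊤, f: ⊤}

Answer: {a: ⊤, b: ⊤, c: ⊤, d: -4, e: ⊤, f: ⊤}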